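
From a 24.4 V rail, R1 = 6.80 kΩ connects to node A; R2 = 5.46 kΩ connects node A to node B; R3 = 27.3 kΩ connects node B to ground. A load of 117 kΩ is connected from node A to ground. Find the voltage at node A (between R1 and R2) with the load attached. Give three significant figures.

Below node A the series string R2+R3 = 32.76 kΩ sits in parallel with the 117 kΩ load: 25.59 kΩ.
V_A = 24.4 × 25.59/(6.80 + 25.59) = 19.3 V.

V ≈ 19.3 V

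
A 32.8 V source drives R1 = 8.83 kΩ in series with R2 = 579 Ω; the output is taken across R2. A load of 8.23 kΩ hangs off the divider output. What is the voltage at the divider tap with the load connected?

V_out ≈ 1.89 V

The load sits in parallel with R2: R2‖R_L = (579 × 8230) / (579 + 8230) = 540.9 Ω.
V_out = 32.8 × 540.9 / (8830 + 540.9) = 32.8 × 540.9/9371 = 1.89 V.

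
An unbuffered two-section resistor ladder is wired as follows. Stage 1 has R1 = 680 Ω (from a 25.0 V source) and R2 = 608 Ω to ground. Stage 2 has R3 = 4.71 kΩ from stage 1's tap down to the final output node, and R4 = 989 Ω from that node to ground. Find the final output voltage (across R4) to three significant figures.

V_out ≈ 1.94 V

Stage 2 presents R3+R4 = 5699 Ω as a load on stage 1's tap.
Stage 1's lower leg becomes R2‖(R3+R4) = 549.4 Ω, so V_mid = 25.0 × 549.4/1229 = 11.17 V.
Stage 2 is itself unloaded: V_out = V_mid × R4/(R3+R4) = 11.17 × 989/5699 = 1.94 V.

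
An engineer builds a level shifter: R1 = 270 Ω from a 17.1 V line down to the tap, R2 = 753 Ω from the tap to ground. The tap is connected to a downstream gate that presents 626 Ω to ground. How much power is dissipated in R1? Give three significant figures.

Total resistance from the source is R1 + (R2‖R_L) = 611.8 Ω, so I = 17.1/611.8 Ω = 27.95 mA.
P = I²·R1 = (27.95 mA)² × 270 Ω = 211 mW.

P ≈ 211 mW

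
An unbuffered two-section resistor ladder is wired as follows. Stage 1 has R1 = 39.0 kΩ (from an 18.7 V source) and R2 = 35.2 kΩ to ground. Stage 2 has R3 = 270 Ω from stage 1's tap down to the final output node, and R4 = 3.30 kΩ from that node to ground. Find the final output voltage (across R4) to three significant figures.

V_out ≈ 1.33 V

Stage 2 presents R3+R4 = 3570 Ω as a load on stage 1's tap.
Stage 1's lower leg becomes R2‖(R3+R4) = 3241 Ω, so V_mid = 18.7 × 3241/42240 = 1.435 V.
Stage 2 is itself unloaded: V_out = V_mid × R4/(R3+R4) = 1.435 × 3300/3570 = 1.33 V.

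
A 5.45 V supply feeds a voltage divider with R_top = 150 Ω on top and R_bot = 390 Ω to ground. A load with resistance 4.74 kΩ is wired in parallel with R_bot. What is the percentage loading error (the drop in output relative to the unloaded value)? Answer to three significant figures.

The divider's output (Thévenin) resistance is R_top‖R_bot = 108.3 Ω.
Fractional drop under load = R_th/(R_th + R_L) = 108.3 / (108.3 + 4740) = 0.02234.
So the output falls by 2.23 %.

2.23 %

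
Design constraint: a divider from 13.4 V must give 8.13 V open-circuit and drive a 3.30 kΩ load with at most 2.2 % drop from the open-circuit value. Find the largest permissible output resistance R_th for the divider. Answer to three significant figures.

Loading drop = R_th/(R_th + R_L) ≤ 0.0220, so R_th ≤ R_L · ε/(1−ε) = 3.30 kΩ × 0.0220/0.9780 = 74.2 Ω.
(Any R1, R2 with R2/(R1+R2) = 0.607 and R1‖R2 ≤ 74.2 Ω will meet the spec.)

R_th ≤ 74.2 Ω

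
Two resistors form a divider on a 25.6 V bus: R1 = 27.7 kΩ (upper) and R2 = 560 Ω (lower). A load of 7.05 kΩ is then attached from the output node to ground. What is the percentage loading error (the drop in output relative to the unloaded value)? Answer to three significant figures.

The divider's output (Thévenin) resistance is R1‖R2 = 548.9 Ω.
Fractional drop under load = R_th/(R_th + R_L) = 548.9 / (548.9 + 7050) = 0.07223.
So the output falls by 7.22 %.

7.22 %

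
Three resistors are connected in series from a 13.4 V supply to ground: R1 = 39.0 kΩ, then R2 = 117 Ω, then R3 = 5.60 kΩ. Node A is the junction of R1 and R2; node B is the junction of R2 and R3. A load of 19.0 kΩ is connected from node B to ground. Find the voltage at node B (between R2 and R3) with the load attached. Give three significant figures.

V ≈ 1.33 V

At node B, R3 is in parallel with the load: R3‖R_L = 4325 Ω.
Below node A the resistance is R2 + (R3‖R_L) = 4442 Ω, so V_A = 13.4 × 4442/43440 = 1.370 V.
Then V_B = V_A × (R3‖R_L)/(R2 + R3‖R_L) = 1.370 × 4325/4442 = 1.33 V.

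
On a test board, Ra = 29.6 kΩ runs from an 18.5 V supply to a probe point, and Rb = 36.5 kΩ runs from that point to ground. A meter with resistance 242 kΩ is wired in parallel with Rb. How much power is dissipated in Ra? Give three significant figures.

Total resistance from the source is Ra + (Rb‖R_L) = 61.32 kΩ, so I = 18.5/61.32 kΩ = 0.3017 mA.
P = I²·Ra = (0.3017 mA)² × 29.6 kΩ = 2.69 mW.

P ≈ 2.69 mW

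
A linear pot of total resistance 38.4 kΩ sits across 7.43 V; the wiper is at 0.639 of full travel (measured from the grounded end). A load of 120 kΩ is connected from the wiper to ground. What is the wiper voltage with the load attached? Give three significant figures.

The wiper splits the pot into (1−α)R = 13.86 kΩ above and αR = 24.54 kΩ below.
Lower section ‖ load = 20.37 kΩ.
V_wiper = 7.43 × 20.37/(13.86 + 20.37) = 4.42 V.

V ≈ 4.42 V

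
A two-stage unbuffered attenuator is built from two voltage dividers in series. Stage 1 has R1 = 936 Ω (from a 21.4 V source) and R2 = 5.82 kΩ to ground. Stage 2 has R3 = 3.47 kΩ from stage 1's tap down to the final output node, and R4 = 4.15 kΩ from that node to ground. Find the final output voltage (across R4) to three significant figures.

V_out ≈ 9.08 V

Stage 2 presents R3+R4 = 7620 Ω as a load on stage 1's tap.
Stage 1's lower leg becomes R2‖(R3+R4) = 3300 Ω, so V_mid = 21.4 × 3300/4236 = 16.67 V.
Stage 2 is itself unloaded: V_out = V_mid × R4/(R3+R4) = 16.67 × 4150/7620 = 9.08 V.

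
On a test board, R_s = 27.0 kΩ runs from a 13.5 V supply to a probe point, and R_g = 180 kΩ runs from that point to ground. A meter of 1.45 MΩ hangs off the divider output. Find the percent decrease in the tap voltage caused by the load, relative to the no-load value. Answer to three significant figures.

1.59 %

The divider's output (Thévenin) resistance is R_s‖R_g = 23.48 kΩ.
Fractional drop under load = R_th/(R_th + R_L) = 23.48 / (23.48 + 1450) = 0.01593.
So the output falls by 1.59 %.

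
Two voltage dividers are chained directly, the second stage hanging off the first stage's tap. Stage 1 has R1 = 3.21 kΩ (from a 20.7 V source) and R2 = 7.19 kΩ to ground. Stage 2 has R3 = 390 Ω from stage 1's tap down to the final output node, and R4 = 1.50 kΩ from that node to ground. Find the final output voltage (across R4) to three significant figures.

Stage 2 presents R3+R4 = 1890 Ω as a load on stage 1's tap.
Stage 1's lower leg becomes R2‖(R3+R4) = 1497 Ω, so V_mid = 20.7 × 1497/4707 = 6.582 V.
Stage 2 is itself unloaded: V_out = V_mid × R4/(R3+R4) = 6.582 × 1500/1890 = 5.22 V.

V_out ≈ 5.22 V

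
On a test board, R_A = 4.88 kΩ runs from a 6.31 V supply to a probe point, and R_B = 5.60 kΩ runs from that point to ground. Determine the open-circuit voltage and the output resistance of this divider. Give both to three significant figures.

V_th is the open-circuit tap voltage: 6.31 × 5.60/(4.88 + 5.60) = 3.37 V.
With the supply zeroed, R_A and R_B appear in parallel from the tap: R_th = R_A‖R_B = (4.88 × 5.60)/10.48 = 2.61 kΩ.

V_th = 3.37 V, R_th = 2.61 kΩ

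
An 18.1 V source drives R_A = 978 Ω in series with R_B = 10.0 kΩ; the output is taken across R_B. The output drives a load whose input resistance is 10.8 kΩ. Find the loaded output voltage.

The load sits in parallel with R_B: R_B‖R_L = (10000 × 10800) / (10000 + 10800) = 5192 Ω.
V_out = 18.1 × 5192 / (978 + 5192) = 18.1 × 5192/6170 = 15.2 V.

V_out ≈ 15.2 V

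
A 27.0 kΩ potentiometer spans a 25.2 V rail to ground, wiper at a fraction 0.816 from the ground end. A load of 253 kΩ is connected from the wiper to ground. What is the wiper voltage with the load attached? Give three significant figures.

The wiper splits the pot into (1−α)R = 4.968 kΩ above and αR = 22.03 kΩ below.
Lower section ‖ load = 20.27 kΩ.
V_wiper = 25.2 × 20.27/(4.968 + 20.27) = 20.2 V.

V ≈ 20.2 V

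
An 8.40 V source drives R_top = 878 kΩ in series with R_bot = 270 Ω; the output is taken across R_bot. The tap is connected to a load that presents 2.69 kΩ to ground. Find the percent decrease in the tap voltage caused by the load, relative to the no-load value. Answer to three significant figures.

Unloaded V = 8.40 × 270/878300 = 0.0025823 V.
Loaded: R_bot‖R_L = 245.4 Ω, giving V = 8.40 × 245.4/878200 = 0.0023469 V.
Drop = (0.0025823 − 0.0023469) / 0.0025823 = 9.12 %.

9.12 %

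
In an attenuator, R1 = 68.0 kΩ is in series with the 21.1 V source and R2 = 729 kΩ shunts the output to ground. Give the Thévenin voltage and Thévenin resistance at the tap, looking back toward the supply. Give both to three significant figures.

V_th = 19.3 V, R_th = 62.2 kΩ

V_th is the open-circuit tap voltage: 21.1 × 729/(68.0 + 729) = 19.3 V.
With the supply zeroed, R1 and R2 appear in parallel from the tap: R_th = R1‖R2 = (68.0 × 729)/797.0 = 62.2 kΩ.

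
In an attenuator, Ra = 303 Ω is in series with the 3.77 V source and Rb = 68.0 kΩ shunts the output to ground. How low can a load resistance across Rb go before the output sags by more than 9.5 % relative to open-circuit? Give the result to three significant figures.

R_L(min) ≈ 2.87 kΩ

Output resistance R_th = Ra‖Rb = (303 × 68000)/68300 = 301.7 Ω.
The fractional drop is R_th/(R_th + R_L); requiring this ≤ 0.0950 gives R_L ≥ R_th(1/0.0950 − 1) = 301.7 × 9.526 = 2.87 kΩ.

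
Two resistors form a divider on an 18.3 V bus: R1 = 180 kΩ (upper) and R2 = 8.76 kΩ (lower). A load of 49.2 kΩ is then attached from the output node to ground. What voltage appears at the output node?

V_out ≈ 0.726 V

The load sits in parallel with R2: R2‖R_L = (8.76 × 49.2) / (8.76 + 49.2) = 7.436 kΩ.
V_out = 18.3 × 7.436 / (180 + 7.436) = 18.3 × 7.436/187.4 = 0.726 V.
(Unloaded it would have been 0.849 V.)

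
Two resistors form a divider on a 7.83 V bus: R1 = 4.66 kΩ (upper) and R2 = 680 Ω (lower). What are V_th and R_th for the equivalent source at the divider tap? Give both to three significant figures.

V_th = 0.997 V, R_th = 593 Ω

V_th is the open-circuit tap voltage: 7.83 × 680/(4660 + 680) = 0.997 V.
With the supply zeroed, R1 and R2 appear in parallel from the tap: R_th = R1‖R2 = (4660 × 680)/5340 = 593 Ω.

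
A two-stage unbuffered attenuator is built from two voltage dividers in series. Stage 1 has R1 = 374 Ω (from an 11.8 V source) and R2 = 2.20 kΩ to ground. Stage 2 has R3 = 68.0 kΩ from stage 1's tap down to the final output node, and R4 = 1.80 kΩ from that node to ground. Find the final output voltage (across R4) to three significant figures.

V_out ≈ 0.259 V

Stage 2 presents R3+R4 = 69800 Ω as a load on stage 1's tap.
Stage 1's lower leg becomes R2‖(R3+R4) = 2133 Ω, so V_mid = 11.8 × 2133/2507 = 10.04 V.
Stage 2 is itself unloaded: V_out = V_mid × R4/(R3+R4) = 10.04 × 1800/69800 = 0.259 V.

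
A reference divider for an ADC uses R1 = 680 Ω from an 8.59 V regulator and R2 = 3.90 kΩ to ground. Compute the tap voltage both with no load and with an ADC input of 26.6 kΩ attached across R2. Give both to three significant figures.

Open-circuit: V = 8.59 × 3900/(680 + 3900) = 7.31 V.
With the load, R2 becomes R2‖R_L = 3401 Ω, so V = 8.59 × 3401/4081 = 7.16 V.

Unloaded: 7.31 V; loaded: 7.16 V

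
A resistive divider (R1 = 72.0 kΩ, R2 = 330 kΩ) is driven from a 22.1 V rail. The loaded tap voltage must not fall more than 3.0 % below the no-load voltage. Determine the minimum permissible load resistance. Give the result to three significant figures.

R_L(min) ≈ 1.91 MΩ

Output resistance R_th = R1‖R2 = (72.0 × 330)/402.0 = 59.10 kΩ.
The fractional drop is R_th/(R_th + R_L); requiring this ≤ 0.0300 gives R_L ≥ R_th(1/0.0300 − 1) = 59.10 × 32.33 = 1.91 MΩ.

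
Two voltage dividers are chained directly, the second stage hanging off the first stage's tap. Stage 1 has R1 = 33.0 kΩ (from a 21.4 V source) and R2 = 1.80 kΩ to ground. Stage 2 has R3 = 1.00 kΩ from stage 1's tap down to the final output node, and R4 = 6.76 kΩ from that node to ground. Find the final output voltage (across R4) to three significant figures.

Stage 2 presents R3+R4 = 7.760 kΩ as a load on stage 1's tap.
Stage 1's lower leg becomes R2‖(R3+R4) = 1.461 kΩ, so V_mid = 21.4 × 1.461/34.46 = 0.9073 V.
Stage 2 is itself unloaded: V_out = V_mid × R4/(R3+R4) = 0.9073 × 6.76/7.760 = 0.790 V.

V_out ≈ 0.790 V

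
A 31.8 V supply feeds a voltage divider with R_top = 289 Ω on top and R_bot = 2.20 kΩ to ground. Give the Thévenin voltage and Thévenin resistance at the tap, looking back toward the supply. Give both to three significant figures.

V_th = 28.1 V, R_th = 255 Ω

V_th is the open-circuit tap voltage: 31.8 × 2200/(289 + 2200) = 28.1 V.
With the supply zeroed, R_top and R_bot appear in parallel from the tap: R_th = R_top‖R_bot = (289 × 2200)/2489 = 255 Ω.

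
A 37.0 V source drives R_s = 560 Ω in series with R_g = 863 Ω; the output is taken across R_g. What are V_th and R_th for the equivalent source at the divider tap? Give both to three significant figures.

V_th = 22.4 V, R_th = 340 Ω

V_th is the open-circuit tap voltage: 37.0 × 863/(560 + 863) = 22.4 V.
With the supply zeroed, R_s and R_g appear in parallel from the tap: R_th = R_s‖R_g = (560 × 863)/1423 = 340 Ω.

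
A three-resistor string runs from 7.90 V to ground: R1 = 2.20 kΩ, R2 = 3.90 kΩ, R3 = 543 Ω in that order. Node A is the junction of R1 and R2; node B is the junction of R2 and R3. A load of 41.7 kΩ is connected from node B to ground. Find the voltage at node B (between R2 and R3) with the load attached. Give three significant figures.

At node B, R3 is in parallel with the load: R3‖R_L = 536.0 Ω.
Below node A the resistance is R2 + (R3‖R_L) = 4436 Ω, so V_A = 7.90 × 4436/6636 = 5.281 V.
Then V_B = V_A × (R3‖R_L)/(R2 + R3‖R_L) = 5.281 × 536.0/4436 = 0.638 V.

V ≈ 0.638 V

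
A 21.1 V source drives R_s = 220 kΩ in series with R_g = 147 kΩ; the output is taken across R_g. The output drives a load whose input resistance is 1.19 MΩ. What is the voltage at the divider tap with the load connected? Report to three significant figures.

V_out ≈ 7.87 V

The load sits in parallel with R_g: R_g‖R_L = (147 × 1190) / (147 + 1190) = 130.8 kΩ.
V_out = 21.1 × 130.8 / (220 + 130.8) = 21.1 × 130.8/350.8 = 7.87 V.
(Unloaded it would have been 8.45 V.)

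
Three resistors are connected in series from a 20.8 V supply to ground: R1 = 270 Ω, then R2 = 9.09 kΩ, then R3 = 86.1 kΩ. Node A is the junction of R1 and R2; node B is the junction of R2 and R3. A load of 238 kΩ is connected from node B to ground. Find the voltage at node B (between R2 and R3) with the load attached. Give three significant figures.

At node B, R3 is in parallel with the load: R3‖R_L = 63230 Ω.
Below node A the resistance is R2 + (R3‖R_L) = 72320 Ω, so V_A = 20.8 × 72320/72590 = 20.72 V.
Then V_B = V_A × (R3‖R_L)/(R2 + R3‖R_L) = 20.72 × 63230/72320 = 18.1 V.

V ≈ 18.1 V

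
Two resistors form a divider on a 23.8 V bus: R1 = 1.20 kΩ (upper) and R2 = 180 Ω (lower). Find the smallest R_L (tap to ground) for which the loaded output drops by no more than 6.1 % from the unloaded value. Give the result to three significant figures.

Output resistance R_th = R1‖R2 = (1200 × 180)/1380 = 156.5 Ω.
The fractional drop is R_th/(R_th + R_L); requiring this ≤ 0.0610 gives R_L ≥ R_th(1/0.0610 − 1) = 156.5 × 15.39 = 2.41 kΩ.

R_L(min) ≈ 2.41 kΩ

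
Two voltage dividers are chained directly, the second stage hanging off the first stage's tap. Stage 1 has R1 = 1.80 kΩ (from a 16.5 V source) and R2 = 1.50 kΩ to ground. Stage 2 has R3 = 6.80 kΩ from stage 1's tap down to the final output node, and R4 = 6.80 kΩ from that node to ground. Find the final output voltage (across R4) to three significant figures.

Stage 2 presents R3+R4 = 13.60 kΩ as a load on stage 1's tap.
Stage 1's lower leg becomes R2‖(R3+R4) = 1.351 kΩ, so V_mid = 16.5 × 1.351/3.151 = 7.074 V.
Stage 2 is itself unloaded: V_out = V_mid × R4/(R3+R4) = 7.074 × 6.80/13.60 = 3.54 V.

V_out ≈ 3.54 V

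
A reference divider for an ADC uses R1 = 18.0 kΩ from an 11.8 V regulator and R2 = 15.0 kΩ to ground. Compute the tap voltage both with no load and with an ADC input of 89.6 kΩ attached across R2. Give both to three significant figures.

Unloaded: 5.36 V; loaded: 4.91 V

Open-circuit: V = 11.8 × 15.0/(18.0 + 15.0) = 5.36 V.
With the load, R2 becomes R2‖R_L = 12.85 kΩ, so V = 11.8 × 12.85/30.85 = 4.91 V.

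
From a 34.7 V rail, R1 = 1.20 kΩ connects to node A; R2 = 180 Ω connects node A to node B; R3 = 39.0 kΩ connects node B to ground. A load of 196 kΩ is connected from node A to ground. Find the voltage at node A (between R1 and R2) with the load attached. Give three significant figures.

Below node A the series string R2+R3 = 39180 Ω sits in parallel with the 196000 Ω load: 32650 Ω.
V_A = 34.7 × 32650/(1200 + 32650) = 33.5 V.

V ≈ 33.5 V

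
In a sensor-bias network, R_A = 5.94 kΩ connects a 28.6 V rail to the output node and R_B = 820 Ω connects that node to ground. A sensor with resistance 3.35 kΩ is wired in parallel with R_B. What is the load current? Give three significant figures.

I_L ≈ 0.852 mA

R_B‖R_L = 658.8 Ω; V_out = 28.6 × 658.8/6599 = 2.855 V.
I_L = V_out / R_L = 2.855 / 3.35 kΩ = 0.852 mA.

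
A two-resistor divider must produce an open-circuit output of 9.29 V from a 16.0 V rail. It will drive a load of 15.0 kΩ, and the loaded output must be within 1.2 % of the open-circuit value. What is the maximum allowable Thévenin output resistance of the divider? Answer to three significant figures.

R_th ≤ 182 Ω

Loading drop = R_th/(R_th + R_L) ≤ 0.0120, so R_th ≤ R_L · ε/(1−ε) = 15.0 kΩ × 0.0120/0.9880 = 182 Ω.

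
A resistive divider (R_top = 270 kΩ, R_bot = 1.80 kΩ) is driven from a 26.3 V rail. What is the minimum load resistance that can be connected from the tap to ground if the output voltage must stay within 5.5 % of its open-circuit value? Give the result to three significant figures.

Output resistance R_th = R_top‖R_bot = (270 × 1.80)/271.8 = 1.788 kΩ.
The fractional drop is R_th/(R_th + R_L); requiring this ≤ 0.0550 gives R_L ≥ R_th(1/0.0550 − 1) = 1.788 × 17.18 = 30.7 kΩ.

R_L(min) ≈ 30.7 kΩ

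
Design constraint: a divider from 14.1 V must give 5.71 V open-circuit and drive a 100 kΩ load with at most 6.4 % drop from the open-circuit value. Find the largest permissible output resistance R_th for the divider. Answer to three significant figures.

R_th ≤ 6.84 kΩ

Loading drop = R_th/(R_th + R_L) ≤ 0.0640, so R_th ≤ R_L · ε/(1−ε) = 100 kΩ × 0.0640/0.9360 = 6.84 kΩ.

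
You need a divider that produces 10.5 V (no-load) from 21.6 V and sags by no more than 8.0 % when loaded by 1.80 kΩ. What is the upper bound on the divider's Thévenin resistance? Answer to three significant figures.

Loading drop = R_th/(R_th + R_L) ≤ 0.0800, so R_th ≤ R_L · ε/(1−ε) = 1.80 kΩ × 0.0800/0.9200 = 157 Ω.
(Any R1, R2 with R2/(R1+R2) = 0.486 and R1‖R2 ≤ 157 Ω will meet the spec.)

R_th ≤ 157 Ω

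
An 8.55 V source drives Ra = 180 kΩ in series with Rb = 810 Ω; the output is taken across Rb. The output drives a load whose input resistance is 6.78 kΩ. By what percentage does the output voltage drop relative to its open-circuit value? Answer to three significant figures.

10.6 %

Unloaded V = 8.55 × 810/180800 = 0.038303 V.
Loaded: Rb‖R_L = 723.6 Ω, giving V = 8.55 × 723.6/180700 = 0.034231 V.
Drop = (0.038303 − 0.034231) / 0.038303 = 10.6 %.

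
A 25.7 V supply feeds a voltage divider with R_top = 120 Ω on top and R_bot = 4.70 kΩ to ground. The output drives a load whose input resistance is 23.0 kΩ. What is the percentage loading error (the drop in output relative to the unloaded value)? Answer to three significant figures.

The divider's output (Thévenin) resistance is R_top‖R_bot = 117.0 Ω.
Fractional drop under load = R_th/(R_th + R_L) = 117.0 / (117.0 + 23000) = 0.005062.
So the output falls by 0.506 %.

0.506 %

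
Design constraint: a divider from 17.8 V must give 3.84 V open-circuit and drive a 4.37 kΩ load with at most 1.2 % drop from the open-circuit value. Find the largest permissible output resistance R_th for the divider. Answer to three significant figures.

R_th ≤ 53.1 Ω

Loading drop = R_th/(R_th + R_L) ≤ 0.0120, so R_th ≤ R_L · ε/(1−ε) = 4.37 kΩ × 0.0120/0.9880 = 53.1 Ω.
(Any R1, R2 with R2/(R1+R2) = 0.216 and R1‖R2 ≤ 53.1 Ω will meet the spec.)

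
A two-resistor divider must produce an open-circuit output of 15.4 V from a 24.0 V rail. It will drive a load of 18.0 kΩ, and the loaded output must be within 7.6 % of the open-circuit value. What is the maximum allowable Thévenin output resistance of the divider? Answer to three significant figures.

Loading drop = R_th/(R_th + R_L) ≤ 0.0760, so R_th ≤ R_L · ε/(1−ε) = 18.0 kΩ × 0.0760/0.9240 = 1.48 kΩ.
(Any R1, R2 with R2/(R1+R2) = 0.642 and R1‖R2 ≤ 1.48 kΩ will meet the spec.)

R_th ≤ 1.48 kΩ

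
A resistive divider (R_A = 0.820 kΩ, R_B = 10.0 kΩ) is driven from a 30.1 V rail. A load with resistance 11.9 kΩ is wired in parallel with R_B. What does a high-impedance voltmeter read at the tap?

The load sits in parallel with R_B: R_B‖R_L = (10000 × 11900) / (10000 + 11900) = 5434 Ω.
V_out = 30.1 × 5434 / (820 + 5434) = 30.1 × 5434/6254 = 26.2 V.

V_out ≈ 26.2 V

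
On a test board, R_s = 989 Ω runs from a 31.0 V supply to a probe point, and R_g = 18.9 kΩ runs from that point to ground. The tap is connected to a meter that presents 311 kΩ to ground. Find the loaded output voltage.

The load sits in parallel with R_g: R_g‖R_L = (18900 × 311000) / (18900 + 311000) = 17820 Ω.
V_out = 31.0 × 17820 / (989 + 17820) = 31.0 × 17820/18810 = 29.4 V.

V_out ≈ 29.4 V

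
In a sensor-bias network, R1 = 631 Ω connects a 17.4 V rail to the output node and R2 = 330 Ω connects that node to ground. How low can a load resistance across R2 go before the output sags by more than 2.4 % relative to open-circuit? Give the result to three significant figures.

Output resistance R_th = R1‖R2 = (631 × 330)/961.0 = 216.7 Ω.
The fractional drop is R_th/(R_th + R_L); requiring this ≤ 0.0240 gives R_L ≥ R_th(1/0.0240 − 1) = 216.7 × 40.67 = 8.81 kΩ.

R_L(min) ≈ 8.81 kΩ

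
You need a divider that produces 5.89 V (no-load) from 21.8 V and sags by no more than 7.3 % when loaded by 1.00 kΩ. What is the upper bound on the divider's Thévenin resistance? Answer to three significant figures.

R_th ≤ 78.7 Ω

Loading drop = R_th/(R_th + R_L) ≤ 0.0730, so R_th ≤ R_L · ε/(1−ε) = 1.00 kΩ × 0.0730/0.9270 = 78.7 Ω.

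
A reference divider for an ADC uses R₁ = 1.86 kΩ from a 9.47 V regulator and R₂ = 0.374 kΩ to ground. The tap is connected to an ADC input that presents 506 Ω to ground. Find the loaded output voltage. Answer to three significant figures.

V_out ≈ 0.981 V

The load sits in parallel with R₂: R₂‖R_L = (374 × 506) / (374 + 506) = 215.1 Ω.
V_out = 9.47 × 215.1 / (1860 + 215.1) = 9.47 × 215.1/2075 = 0.981 V.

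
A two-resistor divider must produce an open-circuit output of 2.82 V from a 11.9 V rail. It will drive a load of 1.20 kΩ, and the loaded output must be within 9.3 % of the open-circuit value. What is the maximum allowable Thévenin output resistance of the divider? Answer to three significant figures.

Loading drop = R_th/(R_th + R_L) ≤ 0.0930, so R_th ≤ R_L · ε/(1−ε) = 1.20 kΩ × 0.0930/0.9070 = 123 Ω.

R_th ≤ 123 Ω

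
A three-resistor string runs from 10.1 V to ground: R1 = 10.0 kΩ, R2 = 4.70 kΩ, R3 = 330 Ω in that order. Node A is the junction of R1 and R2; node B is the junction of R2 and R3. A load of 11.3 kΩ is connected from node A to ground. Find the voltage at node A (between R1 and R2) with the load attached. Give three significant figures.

V ≈ 2.61 V

Below node A the series string R2+R3 = 5030 Ω sits in parallel with the 11300 Ω load: 3481 Ω.
V_A = 10.1 × 3481/(10000 + 3481) = 2.61 V.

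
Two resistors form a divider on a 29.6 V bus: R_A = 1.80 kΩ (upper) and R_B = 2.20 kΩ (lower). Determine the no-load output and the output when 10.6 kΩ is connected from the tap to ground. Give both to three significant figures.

Unloaded: 16.3 V; loaded: 14.9 V

Open-circuit: V = 29.6 × 2.20/(1.80 + 2.20) = 16.3 V.
With the load, R_B becomes R_B‖R_L = 1.822 kΩ, so V = 29.6 × 1.822/3.622 = 14.9 V.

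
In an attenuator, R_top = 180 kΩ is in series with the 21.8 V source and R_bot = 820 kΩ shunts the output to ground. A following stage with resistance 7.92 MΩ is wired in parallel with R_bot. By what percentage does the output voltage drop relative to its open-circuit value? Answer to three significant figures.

1.83 %

The divider's output (Thévenin) resistance is R_top‖R_bot = 147.6 kΩ.
Fractional drop under load = R_th/(R_th + R_L) = 147.6 / (147.6 + 7920) = 0.01830.
So the output falls by 1.83 %.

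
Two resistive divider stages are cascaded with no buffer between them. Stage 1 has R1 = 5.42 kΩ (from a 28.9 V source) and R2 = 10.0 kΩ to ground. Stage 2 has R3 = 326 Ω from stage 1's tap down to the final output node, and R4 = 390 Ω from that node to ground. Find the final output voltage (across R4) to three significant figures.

V_out ≈ 1.73 V

Stage 2 presents R3+R4 = 716.0 Ω as a load on stage 1's tap.
Stage 1's lower leg becomes R2‖(R3+R4) = 668.2 Ω, so V_mid = 28.9 × 668.2/6088 = 3.172 V.
Stage 2 is itself unloaded: V_out = V_mid × R4/(R3+R4) = 3.172 × 390/716.0 = 1.73 V.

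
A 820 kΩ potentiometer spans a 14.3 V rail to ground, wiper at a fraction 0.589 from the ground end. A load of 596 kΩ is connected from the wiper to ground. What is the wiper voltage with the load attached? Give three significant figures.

V ≈ 6.32 V

The wiper splits the pot into (1−α)R = 337.0 kΩ above and αR = 483.0 kΩ below.
Lower section ‖ load = 266.8 kΩ.
V_wiper = 14.3 × 266.8/(337.0 + 266.8) = 6.32 V.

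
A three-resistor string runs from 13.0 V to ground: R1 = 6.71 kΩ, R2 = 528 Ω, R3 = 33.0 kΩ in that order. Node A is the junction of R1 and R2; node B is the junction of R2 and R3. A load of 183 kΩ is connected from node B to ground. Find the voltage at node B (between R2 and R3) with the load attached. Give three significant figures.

At node B, R3 is in parallel with the load: R3‖R_L = 27960 Ω.
Below node A the resistance is R2 + (R3‖R_L) = 28490 Ω, so V_A = 13.0 × 28490/35200 = 10.52 V.
Then V_B = V_A × (R3‖R_L)/(R2 + R3‖R_L) = 10.52 × 27960/28490 = 10.3 V.

V ≈ 10.3 V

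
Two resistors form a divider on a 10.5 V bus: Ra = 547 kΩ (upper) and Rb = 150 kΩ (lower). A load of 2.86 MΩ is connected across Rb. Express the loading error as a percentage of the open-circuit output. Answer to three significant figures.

The divider's output (Thévenin) resistance is Ra‖Rb = 117.7 kΩ.
Fractional drop under load = R_th/(R_th + R_L) = 117.7 / (117.7 + 2860) = 0.03953.
So the output falls by 3.95 %.

3.95 %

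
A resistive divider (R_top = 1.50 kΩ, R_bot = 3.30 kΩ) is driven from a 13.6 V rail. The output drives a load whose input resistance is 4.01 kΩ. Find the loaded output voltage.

V_out ≈ 7.44 V

The load sits in parallel with R_bot: R_bot‖R_L = (3.30 × 4.01) / (3.30 + 4.01) = 1.810 kΩ.
V_out = 13.6 × 1.810 / (1.50 + 1.810) = 13.6 × 1.810/3.310 = 7.44 V.
(Unloaded it would have been 9.35 V.)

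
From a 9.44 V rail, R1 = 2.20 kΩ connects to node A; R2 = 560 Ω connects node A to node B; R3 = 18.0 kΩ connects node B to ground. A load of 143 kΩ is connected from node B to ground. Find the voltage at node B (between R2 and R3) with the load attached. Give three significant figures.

At node B, R3 is in parallel with the load: R3‖R_L = 15990 Ω.
Below node A the resistance is R2 + (R3‖R_L) = 16550 Ω, so V_A = 9.44 × 16550/18750 = 8.332 V.
Then V_B = V_A × (R3‖R_L)/(R2 + R3‖R_L) = 8.332 × 15990/16550 = 8.05 V.

V ≈ 8.05 V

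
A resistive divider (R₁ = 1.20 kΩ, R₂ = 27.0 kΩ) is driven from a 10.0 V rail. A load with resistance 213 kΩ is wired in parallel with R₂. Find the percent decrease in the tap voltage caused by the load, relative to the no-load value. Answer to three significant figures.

0.537 %

The divider's output (Thévenin) resistance is R₁‖R₂ = 1.149 kΩ.
Fractional drop under load = R_th/(R_th + R_L) = 1.149 / (1.149 + 213) = 0.005365.
So the output falls by 0.537 %.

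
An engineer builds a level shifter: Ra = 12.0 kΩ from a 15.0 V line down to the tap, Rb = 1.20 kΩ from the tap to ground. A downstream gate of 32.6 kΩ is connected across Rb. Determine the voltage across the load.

The load sits in parallel with Rb: Rb‖R_L = (1.20 × 32.6) / (1.20 + 32.6) = 1.157 kΩ.
V_out = 15.0 × 1.157 / (12.0 + 1.157) = 15.0 × 1.157/13.16 = 1.32 V.

V_out ≈ 1.32 V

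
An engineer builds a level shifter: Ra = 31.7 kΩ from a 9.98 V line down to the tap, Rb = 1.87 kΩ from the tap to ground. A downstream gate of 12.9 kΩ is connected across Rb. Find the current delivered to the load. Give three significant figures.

Rb‖R_L = 1.633 kΩ; V_out = 9.98 × 1.633/33.33 = 0.4890 V.
I_L = V_out / R_L = 0.4890 / 12.9 kΩ = 0.0379 mA.

I_L ≈ 0.0379 mA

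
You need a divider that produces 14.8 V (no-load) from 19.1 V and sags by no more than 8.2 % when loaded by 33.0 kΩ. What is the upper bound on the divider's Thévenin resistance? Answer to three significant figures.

Loading drop = R_th/(R_th + R_L) ≤ 0.0820, so R_th ≤ R_L · ε/(1−ε) = 33.0 kΩ × 0.0820/0.9180 = 2.95 kΩ.
(Any R1, R2 with R2/(R1+R2) = 0.775 and R1‖R2 ≤ 2.95 kΩ will meet the spec.)

R_th ≤ 2.95 kΩ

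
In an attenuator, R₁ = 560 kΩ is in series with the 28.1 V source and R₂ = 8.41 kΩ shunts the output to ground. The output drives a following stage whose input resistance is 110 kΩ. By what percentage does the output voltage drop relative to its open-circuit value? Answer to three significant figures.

7.00 %

The divider's output (Thévenin) resistance is R₁‖R₂ = 8.286 kΩ.
Fractional drop under load = R_th/(R_th + R_L) = 8.286 / (8.286 + 110) = 0.07005.
So the output falls by 7.00 %.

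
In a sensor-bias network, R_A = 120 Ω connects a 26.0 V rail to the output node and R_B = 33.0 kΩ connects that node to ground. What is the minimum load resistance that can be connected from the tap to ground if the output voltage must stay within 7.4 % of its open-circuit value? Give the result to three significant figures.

R_L(min) ≈ 1.50 kΩ

Output resistance R_th = R_A‖R_B = (120 × 33000)/33120 = 119.6 Ω.
The fractional drop is R_th/(R_th + R_L); requiring this ≤ 0.0740 gives R_L ≥ R_th(1/0.0740 − 1) = 119.6 × 12.51 = 1.50 kΩ.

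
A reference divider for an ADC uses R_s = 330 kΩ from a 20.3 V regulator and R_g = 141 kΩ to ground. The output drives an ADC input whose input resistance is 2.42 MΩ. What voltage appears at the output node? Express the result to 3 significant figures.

The load sits in parallel with R_g: R_g‖R_L = (141 × 2420) / (141 + 2420) = 133.2 kΩ.
V_out = 20.3 × 133.2 / (330 + 133.2) = 20.3 × 133.2/463.2 = 5.84 V.
(Unloaded it would have been 6.08 V.)

V_out ≈ 5.84 V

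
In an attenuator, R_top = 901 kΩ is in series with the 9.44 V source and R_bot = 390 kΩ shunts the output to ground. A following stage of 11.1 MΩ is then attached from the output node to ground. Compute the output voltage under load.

V_out ≈ 2.78 V

The load sits in parallel with R_bot: R_bot‖R_L = (390 × 11100) / (390 + 11100) = 376.8 kΩ.
V_out = 9.44 × 376.8 / (901 + 376.8) = 9.44 × 376.8/1278 = 2.78 V.
(Unloaded it would have been 2.85 V.)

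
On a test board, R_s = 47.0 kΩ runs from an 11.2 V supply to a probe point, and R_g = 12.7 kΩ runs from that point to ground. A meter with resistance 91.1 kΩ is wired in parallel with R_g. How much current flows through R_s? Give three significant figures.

I ≈ 0.193 mA

R_g‖R_L = 11.15 kΩ, so the source sees R_s + R_g‖R_L = 58.15 kΩ.
I = 11.2 V / 58.15 kΩ = 0.193 mA.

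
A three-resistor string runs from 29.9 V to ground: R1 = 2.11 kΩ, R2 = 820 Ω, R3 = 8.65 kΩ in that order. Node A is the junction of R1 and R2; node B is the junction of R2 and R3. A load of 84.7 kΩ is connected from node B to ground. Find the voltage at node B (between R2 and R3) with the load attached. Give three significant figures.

At node B, R3 is in parallel with the load: R3‖R_L = 7848 Ω.
Below node A the resistance is R2 + (R3‖R_L) = 8668 Ω, so V_A = 29.9 × 8668/10780 = 24.05 V.
Then V_B = V_A × (R3‖R_L)/(R2 + R3‖R_L) = 24.05 × 7848/8668 = 21.8 V.

V ≈ 21.8 V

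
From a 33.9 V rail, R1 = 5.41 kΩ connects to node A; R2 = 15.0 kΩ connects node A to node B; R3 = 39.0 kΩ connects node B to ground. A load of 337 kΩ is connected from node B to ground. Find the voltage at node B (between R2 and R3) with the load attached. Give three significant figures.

At node B, R3 is in parallel with the load: R3‖R_L = 34.95 kΩ.
Below node A the resistance is R2 + (R3‖R_L) = 49.95 kΩ, so V_A = 33.9 × 49.95/55.36 = 30.59 V.
Then V_B = V_A × (R3‖R_L)/(R2 + R3‖R_L) = 30.59 × 34.95/49.95 = 21.4 V.

V ≈ 21.4 V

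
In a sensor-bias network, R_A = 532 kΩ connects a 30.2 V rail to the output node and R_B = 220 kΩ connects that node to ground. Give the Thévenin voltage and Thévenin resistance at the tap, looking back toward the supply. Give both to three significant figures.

V_th is the open-circuit tap voltage: 30.2 × 220/(532 + 220) = 8.84 V.
With the supply zeroed, R_A and R_B appear in parallel from the tap: R_th = R_A‖R_B = (532 × 220)/752.0 = 156 kΩ.

V_th = 8.84 V, R_th = 156 kΩ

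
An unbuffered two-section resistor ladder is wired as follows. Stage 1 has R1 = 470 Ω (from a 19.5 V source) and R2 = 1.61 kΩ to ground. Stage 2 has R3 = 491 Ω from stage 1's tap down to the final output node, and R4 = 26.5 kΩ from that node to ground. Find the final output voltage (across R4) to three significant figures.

V_out ≈ 14.6 V

Stage 2 presents R3+R4 = 26990 Ω as a load on stage 1's tap.
Stage 1's lower leg becomes R2‖(R3+R4) = 1519 Ω, so V_mid = 19.5 × 1519/1989 = 14.89 V.
Stage 2 is itself unloaded: V_out = V_mid × R4/(R3+R4) = 14.89 × 26500/26990 = 14.6 V.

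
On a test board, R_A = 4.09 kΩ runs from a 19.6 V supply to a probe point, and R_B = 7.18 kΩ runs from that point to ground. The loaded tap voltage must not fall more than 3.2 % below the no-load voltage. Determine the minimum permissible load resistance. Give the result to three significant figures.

Output resistance R_th = R_A‖R_B = (4.09 × 7.18)/11.27 = 2.606 kΩ.
The fractional drop is R_th/(R_th + R_L); requiring this ≤ 0.0320 gives R_L ≥ R_th(1/0.0320 − 1) = 2.606 × 30.25 = 78.8 kΩ.

R_L(min) ≈ 78.8 kΩ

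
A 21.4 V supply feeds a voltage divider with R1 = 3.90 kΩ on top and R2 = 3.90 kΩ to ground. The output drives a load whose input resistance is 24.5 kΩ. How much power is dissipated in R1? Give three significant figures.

P ≈ 33.8 mW

Total resistance from the source is R1 + (R2‖R_L) = 7.264 kΩ, so I = 21.4/7.264 kΩ = 2.946 mA.
P = I²·R1 = (2.946 mA)² × 3.90 kΩ = 33.8 mW.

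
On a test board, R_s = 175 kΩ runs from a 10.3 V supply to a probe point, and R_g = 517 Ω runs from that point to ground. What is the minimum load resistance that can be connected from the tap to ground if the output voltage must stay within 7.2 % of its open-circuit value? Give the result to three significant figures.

R_L(min) ≈ 6.64 kΩ

Output resistance R_th = R_s‖R_g = (175000 × 517)/175500 = 515.5 Ω.
The fractional drop is R_th/(R_th + R_L); requiring this ≤ 0.0720 gives R_L ≥ R_th(1/0.0720 − 1) = 515.5 × 12.89 = 6.64 kΩ.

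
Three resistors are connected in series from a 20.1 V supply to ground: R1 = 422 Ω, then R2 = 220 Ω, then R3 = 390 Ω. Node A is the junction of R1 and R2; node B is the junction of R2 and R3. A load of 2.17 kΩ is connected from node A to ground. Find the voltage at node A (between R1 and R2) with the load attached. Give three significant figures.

Below node A the series string R2+R3 = 610.0 Ω sits in parallel with the 2170 Ω load: 476.2 Ω.
V_A = 20.1 × 476.2/(422 + 476.2) = 10.7 V.

V ≈ 10.7 V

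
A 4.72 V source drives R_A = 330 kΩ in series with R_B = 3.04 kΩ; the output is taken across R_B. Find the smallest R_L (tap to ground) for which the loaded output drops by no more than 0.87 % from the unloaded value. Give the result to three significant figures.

R_L(min) ≈ 343 kΩ

Output resistance R_th = R_A‖R_B = (330 × 3.04)/333.0 = 3.012 kΩ.
The fractional drop is R_th/(R_th + R_L); requiring this ≤ 0.00870 gives R_L ≥ R_th(1/0.00870 − 1) = 3.012 × 113.9 = 343 kΩ.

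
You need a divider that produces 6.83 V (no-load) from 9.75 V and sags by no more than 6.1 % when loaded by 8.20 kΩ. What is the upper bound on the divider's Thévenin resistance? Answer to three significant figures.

R_th ≤ 533 Ω

Loading drop = R_th/(R_th + R_L) ≤ 0.0610, so R_th ≤ R_L · ε/(1−ε) = 8.20 kΩ × 0.0610/0.9390 = 533 Ω.
(Any R1, R2 with R2/(R1+R2) = 0.701 and R1‖R2 ≤ 533 Ω will meet the spec.)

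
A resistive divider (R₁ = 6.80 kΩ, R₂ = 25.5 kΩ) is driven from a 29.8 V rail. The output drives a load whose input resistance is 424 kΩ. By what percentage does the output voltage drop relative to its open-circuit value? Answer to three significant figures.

The divider's output (Thévenin) resistance is R₁‖R₂ = 5.368 kΩ.
Fractional drop under load = R_th/(R_th + R_L) = 5.368 / (5.368 + 424) = 0.01250.
So the output falls by 1.25 %.

1.25 %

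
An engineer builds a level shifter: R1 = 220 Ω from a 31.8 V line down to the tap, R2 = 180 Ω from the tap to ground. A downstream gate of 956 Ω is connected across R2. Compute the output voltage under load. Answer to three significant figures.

The load sits in parallel with R2: R2‖R_L = (180 × 956) / (180 + 956) = 151.5 Ω.
V_out = 31.8 × 151.5 / (220 + 151.5) = 31.8 × 151.5/371.5 = 13.0 V.
(Unloaded it would have been 14.3 V.)

V_out ≈ 13.0 V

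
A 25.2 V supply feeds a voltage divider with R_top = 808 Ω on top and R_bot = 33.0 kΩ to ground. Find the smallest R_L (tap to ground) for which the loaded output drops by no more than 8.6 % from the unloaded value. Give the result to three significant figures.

Output resistance R_th = R_top‖R_bot = (808 × 33000)/33810 = 788.7 Ω.
The fractional drop is R_th/(R_th + R_L); requiring this ≤ 0.0860 gives R_L ≥ R_th(1/0.0860 − 1) = 788.7 × 10.63 = 8.38 kΩ.

R_L(min) ≈ 8.38 kΩ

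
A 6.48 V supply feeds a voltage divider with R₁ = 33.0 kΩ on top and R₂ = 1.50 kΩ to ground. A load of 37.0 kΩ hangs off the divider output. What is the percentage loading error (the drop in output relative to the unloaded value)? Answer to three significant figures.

3.73 %

The divider's output (Thévenin) resistance is R₁‖R₂ = 1.435 kΩ.
Fractional drop under load = R_th/(R_th + R_L) = 1.435 / (1.435 + 37.0) = 0.03733.
So the output falls by 3.73 %.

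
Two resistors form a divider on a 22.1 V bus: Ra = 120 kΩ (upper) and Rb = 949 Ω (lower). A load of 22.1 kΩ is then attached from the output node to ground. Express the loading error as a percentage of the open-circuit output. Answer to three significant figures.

4.09 %

The divider's output (Thévenin) resistance is Ra‖Rb = 941.6 Ω.
Fractional drop under load = R_th/(R_th + R_L) = 941.6 / (941.6 + 22100) = 0.04086.
So the output falls by 4.09 %.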